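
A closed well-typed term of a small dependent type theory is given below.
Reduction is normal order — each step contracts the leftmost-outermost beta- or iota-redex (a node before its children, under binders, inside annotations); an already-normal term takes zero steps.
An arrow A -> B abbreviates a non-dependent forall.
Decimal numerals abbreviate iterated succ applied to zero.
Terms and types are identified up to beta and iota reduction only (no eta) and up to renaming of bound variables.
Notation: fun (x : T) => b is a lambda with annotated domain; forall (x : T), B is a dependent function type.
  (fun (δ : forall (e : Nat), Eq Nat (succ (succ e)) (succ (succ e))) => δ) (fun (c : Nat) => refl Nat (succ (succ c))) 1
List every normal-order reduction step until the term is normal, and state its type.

reduction (normal order):
  (fun (δ : forall (e : Nat), Eq Nat (succ (succ e)) (succ (succ e))) => δ) (fun (c : Nat) => refl Nat (succ (succ c))) 1
  ~> (fun (δ : Nat) => refl Nat (succ (succ δ))) 1
  ~> refl Nat 3
type:
  Eq Nat 3 3


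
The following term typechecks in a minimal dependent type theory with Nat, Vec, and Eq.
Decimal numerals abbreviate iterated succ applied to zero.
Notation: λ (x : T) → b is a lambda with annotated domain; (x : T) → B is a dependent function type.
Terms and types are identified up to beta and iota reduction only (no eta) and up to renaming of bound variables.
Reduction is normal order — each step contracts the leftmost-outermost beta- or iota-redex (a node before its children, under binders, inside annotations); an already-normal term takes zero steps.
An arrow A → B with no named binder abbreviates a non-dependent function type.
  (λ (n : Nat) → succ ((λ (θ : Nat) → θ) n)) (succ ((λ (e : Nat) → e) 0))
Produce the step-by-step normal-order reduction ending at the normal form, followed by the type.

normal-order reduction:
  (λ (n : Nat) → succ ((λ (θ : Nat) → θ) n)) (succ ((λ (e : Nat) → e) 0))
  ~> succ ((λ (n : Nat) → n) (succ ((λ (θ : Nat) → θ) 0)))
  ~> succ (succ ((λ (n : Nat) → n) 0))
  ~> 2
inferred type:
  Nat


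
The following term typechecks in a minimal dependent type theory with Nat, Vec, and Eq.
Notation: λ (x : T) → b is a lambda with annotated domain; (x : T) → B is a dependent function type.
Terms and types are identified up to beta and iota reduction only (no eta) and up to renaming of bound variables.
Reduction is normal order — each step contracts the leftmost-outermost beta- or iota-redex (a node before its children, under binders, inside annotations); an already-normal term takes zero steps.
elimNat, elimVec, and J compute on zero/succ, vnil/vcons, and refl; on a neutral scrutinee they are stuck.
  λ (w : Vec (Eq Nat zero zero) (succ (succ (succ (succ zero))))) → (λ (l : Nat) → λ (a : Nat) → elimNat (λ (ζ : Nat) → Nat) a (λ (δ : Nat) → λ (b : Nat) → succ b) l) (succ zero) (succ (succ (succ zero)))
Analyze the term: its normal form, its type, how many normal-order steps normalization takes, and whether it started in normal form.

normal form:
  λ (w : Vec (Eq Nat zero zero) (succ (succ (succ (succ zero))))) → succ (succ (succ (succ zero)))
inferred type:
  (w : Vec (Eq Nat zero zero) (succ (succ (succ (succ zero))))) → Nat
reduction steps (normal order): 6
term was already normal: no
first contracted redex: a beta-redex


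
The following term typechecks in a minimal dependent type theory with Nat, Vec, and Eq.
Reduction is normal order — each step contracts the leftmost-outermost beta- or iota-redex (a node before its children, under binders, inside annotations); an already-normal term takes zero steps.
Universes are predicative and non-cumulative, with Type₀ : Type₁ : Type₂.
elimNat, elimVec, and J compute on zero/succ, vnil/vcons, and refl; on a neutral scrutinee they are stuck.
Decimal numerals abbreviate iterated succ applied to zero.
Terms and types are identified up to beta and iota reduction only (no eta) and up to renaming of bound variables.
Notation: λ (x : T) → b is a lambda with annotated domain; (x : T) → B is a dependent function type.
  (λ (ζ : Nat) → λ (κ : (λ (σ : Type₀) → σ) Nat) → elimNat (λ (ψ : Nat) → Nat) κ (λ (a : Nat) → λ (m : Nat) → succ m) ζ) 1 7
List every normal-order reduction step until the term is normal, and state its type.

normal-order reduction sequence:
  (λ (ζ : Nat) → λ (κ : (λ (σ : Type₀) → σ) Nat) → elimNat (λ (ψ : Nat) → Nat) κ (λ (a : Nat) → λ (m : Nat) → succ m) ζ) 1 7
  ~> (λ (ζ : (λ (κ : Type₀) → κ) Nat) → elimNat (λ (σ : Nat) → Nat) ζ (λ (ψ : Nat) → λ (a : Nat) → succ a) 1) 7
  ~> elimNat (λ (ζ : Nat) → Nat) 7 (λ (κ : Nat) → λ (σ : Nat) → succ σ) 1
  ~> (λ (ζ : Nat) → λ (κ : Nat) → succ κ) 0 (elimNat (λ (σ : Nat) → Nat) 7 (λ (ψ : Nat) → λ (a : Nat) → succ a) 0)
  ~> (λ (ζ : Nat) → succ ζ) (elimNat (λ (κ : Nat) → Nat) 7 (λ (σ : Nat) → λ (ψ : Nat) → succ ψ) 0)
  ~> succ (elimNat (λ (ζ : Nat) → Nat) 7 (λ (κ : Nat) → λ (σ : Nat) → succ σ) 0)
  ~> 8
the term's type:
  Nat


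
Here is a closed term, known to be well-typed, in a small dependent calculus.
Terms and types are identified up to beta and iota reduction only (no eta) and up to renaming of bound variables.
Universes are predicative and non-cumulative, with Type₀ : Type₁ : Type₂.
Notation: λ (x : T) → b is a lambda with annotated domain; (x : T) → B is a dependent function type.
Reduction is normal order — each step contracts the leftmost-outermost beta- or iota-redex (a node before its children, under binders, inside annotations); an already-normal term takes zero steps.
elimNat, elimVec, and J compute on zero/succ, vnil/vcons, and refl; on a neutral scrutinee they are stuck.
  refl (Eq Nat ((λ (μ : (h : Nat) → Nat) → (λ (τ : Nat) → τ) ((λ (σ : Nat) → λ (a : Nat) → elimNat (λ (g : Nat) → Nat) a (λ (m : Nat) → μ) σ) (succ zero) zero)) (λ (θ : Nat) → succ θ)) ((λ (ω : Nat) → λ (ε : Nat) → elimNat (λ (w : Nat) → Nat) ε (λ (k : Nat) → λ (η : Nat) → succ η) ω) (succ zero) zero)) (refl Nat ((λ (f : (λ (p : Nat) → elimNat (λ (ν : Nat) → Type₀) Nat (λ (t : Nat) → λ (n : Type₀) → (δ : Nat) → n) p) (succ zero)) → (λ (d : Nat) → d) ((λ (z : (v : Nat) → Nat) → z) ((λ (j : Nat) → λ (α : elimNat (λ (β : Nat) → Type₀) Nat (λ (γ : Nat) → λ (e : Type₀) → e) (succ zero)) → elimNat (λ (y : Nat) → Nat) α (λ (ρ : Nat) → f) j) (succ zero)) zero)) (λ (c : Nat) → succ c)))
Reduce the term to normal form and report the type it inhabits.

reduced normal form:
  refl (Eq Nat (succ zero) (succ zero)) (refl Nat (succ zero))
type:
  Eq (Eq Nat (succ zero) (succ zero)) (refl Nat (succ zero)) (refl Nat (succ zero))
observation: the first redex contracted is a beta-redex; the normal form is reached in 23 normal-order steps.


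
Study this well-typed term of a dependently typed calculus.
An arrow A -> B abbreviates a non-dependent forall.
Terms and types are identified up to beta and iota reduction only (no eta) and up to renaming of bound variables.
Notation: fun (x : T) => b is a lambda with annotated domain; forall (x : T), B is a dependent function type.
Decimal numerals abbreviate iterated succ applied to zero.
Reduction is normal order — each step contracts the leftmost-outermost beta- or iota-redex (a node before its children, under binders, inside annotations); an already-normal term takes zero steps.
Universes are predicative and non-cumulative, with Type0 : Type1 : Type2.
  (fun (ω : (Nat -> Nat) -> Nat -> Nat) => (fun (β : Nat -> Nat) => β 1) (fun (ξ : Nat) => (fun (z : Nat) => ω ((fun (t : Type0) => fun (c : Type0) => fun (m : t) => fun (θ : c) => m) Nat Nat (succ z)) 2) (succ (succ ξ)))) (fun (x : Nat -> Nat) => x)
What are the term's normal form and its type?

resulting normal form:
  4
type:
  Nat
observation: the term reaches its normal form after 9 normal-order steps.


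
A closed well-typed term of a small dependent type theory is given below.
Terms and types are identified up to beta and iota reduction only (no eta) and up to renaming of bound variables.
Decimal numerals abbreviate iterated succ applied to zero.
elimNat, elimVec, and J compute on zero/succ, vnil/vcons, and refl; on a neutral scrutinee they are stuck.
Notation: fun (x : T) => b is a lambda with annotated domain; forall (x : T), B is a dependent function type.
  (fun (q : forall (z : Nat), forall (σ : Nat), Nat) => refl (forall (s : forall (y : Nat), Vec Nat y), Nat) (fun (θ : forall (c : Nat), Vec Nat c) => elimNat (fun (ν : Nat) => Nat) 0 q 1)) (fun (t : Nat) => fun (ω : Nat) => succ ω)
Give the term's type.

inferred type:
  Eq (forall (q : forall (z : Nat), Vec Nat z), Nat) (fun (σ : forall (s : Nat), Vec Nat s) => 1) (fun (y : forall (θ : Nat), Vec Nat θ) => 1)


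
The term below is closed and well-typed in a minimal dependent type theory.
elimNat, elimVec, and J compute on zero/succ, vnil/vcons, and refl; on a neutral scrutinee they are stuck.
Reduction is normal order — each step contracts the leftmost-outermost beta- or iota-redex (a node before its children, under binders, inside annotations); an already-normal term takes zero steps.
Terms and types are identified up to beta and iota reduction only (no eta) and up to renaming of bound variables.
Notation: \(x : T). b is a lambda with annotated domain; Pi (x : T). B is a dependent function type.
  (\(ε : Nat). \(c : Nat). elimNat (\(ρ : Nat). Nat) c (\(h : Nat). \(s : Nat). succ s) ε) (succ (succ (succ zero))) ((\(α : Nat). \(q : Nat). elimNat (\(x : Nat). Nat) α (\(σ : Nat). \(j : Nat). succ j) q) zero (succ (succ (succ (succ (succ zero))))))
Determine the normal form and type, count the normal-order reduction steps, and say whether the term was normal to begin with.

reduced normal form:
  succ (succ (succ (succ (succ (succ (succ (succ zero)))))))
inferred type:
  Nat
steps to reach normal form (normal order): 30
already normal: no
first contracted redex: a beta-redex


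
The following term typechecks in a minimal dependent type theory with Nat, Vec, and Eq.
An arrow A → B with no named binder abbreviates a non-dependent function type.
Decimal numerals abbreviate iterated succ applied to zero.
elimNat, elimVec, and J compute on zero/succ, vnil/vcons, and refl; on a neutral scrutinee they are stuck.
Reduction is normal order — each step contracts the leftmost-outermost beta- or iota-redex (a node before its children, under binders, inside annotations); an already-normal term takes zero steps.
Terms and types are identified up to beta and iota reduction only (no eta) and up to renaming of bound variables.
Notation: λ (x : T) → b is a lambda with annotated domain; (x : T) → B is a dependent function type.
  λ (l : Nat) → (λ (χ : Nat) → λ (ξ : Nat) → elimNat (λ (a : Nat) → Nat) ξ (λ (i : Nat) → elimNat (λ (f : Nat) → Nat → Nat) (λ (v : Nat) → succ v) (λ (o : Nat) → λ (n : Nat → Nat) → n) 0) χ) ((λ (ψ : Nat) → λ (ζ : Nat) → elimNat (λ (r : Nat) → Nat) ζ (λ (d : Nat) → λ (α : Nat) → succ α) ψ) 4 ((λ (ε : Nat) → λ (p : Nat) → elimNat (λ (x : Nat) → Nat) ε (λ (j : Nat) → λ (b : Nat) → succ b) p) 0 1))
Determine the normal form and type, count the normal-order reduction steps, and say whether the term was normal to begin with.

reduced normal form:
  λ (l : Nat) → λ (χ : Nat) → succ (succ (succ (succ (succ χ))))
type:
  Nat → Nat → Nat
normal-order step count: 39
term was already normal: no
first redex: a beta-redex


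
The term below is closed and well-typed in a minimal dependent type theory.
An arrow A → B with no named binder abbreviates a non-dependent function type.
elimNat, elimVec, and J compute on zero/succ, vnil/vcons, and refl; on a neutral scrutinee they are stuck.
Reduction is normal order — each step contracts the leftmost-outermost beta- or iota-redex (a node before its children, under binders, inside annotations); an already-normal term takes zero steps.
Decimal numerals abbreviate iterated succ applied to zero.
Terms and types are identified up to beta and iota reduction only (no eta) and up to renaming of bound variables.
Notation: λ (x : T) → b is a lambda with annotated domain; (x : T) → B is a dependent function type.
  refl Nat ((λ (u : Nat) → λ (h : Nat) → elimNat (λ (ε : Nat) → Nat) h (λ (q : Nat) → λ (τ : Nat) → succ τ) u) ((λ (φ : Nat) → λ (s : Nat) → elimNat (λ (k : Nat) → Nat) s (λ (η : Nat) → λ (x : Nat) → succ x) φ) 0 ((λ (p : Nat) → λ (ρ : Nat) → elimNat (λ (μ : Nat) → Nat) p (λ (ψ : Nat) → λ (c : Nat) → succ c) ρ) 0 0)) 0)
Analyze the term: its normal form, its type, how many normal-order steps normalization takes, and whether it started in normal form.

normal form:
  refl Nat 0
type:
  Eq Nat 0 0
reduction steps (normal order): 9
started in normal form: no
first redex: a beta-redex


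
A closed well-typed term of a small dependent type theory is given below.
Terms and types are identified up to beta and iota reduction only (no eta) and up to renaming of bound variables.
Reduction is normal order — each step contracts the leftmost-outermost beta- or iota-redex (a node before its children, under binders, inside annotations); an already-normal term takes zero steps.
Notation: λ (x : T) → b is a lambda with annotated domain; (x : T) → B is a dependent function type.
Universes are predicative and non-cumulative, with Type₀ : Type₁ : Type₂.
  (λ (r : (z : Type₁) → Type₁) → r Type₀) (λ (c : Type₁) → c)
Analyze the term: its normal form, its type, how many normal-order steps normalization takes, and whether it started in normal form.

reduced normal form:
  Type₀
type:
  Type₁
reduction steps (normal order): 2
started in normal form: no
first redex: a beta-redex


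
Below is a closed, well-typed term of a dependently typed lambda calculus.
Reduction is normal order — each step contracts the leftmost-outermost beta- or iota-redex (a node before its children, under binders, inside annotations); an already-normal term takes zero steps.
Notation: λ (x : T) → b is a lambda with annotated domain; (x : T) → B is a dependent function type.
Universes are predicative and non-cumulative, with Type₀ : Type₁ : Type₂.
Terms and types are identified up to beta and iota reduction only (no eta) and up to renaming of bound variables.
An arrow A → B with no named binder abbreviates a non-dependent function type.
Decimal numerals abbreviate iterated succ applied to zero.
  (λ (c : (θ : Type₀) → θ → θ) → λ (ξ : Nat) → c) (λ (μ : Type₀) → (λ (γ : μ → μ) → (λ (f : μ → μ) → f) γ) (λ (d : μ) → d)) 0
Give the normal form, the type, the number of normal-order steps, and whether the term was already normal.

resulting normal form:
  λ (c : Type₀) → λ (θ : c) → θ
inferred type:
  (c : Type₀) → c → c
normal-order step count: 4
term was already normal: no
first redex: a beta-redex


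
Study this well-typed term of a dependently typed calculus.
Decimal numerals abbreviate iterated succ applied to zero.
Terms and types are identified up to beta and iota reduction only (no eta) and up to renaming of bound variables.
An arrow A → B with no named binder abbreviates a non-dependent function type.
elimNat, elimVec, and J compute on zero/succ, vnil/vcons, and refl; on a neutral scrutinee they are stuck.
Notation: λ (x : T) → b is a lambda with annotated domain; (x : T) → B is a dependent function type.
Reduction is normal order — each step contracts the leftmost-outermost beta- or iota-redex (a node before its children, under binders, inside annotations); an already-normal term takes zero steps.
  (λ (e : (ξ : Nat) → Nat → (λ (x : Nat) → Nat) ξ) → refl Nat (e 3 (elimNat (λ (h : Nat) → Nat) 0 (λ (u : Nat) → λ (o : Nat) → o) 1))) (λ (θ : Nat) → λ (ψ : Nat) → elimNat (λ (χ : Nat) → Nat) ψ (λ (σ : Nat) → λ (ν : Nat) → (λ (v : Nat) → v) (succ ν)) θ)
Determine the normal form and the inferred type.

resulting normal form:
  refl Nat 3
type:
  Eq Nat 3 3


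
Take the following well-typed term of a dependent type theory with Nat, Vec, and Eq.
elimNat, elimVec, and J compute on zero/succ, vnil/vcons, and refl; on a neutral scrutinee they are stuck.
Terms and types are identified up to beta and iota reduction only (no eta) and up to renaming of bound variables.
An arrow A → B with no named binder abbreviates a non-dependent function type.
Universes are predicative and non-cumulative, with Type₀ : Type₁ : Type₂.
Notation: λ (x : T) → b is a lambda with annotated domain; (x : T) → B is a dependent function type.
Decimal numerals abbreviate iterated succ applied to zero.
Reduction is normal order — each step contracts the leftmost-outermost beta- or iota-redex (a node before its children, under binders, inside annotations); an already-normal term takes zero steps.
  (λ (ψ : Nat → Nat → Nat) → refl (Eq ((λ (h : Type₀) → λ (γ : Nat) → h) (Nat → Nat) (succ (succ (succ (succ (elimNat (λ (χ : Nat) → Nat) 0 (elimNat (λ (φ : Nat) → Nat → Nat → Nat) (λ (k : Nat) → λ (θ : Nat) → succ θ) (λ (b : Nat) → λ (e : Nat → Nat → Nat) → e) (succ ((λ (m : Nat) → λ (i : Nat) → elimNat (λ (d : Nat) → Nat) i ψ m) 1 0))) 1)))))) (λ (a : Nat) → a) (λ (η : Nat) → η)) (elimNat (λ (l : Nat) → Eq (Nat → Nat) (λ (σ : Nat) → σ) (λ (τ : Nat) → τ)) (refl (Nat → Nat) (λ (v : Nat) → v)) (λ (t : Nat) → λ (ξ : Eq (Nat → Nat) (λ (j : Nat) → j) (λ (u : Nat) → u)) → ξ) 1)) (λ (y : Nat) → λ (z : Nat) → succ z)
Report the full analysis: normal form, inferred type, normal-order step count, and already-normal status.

reduced normal form:
  refl (Eq (Nat → Nat) (λ (ψ : Nat) → ψ) (λ (h : Nat) → h)) (refl (Nat → Nat) (λ (γ : Nat) → γ))
type:
  Eq (Eq (Nat → Nat) (λ (ψ : Nat) → ψ) (λ (h : Nat) → h)) (refl (Nat → Nat) (λ (γ : Nat) → γ)) (refl (Nat → Nat) (λ (χ : Nat) → χ))
steps to reach normal form (normal order): 7
started in normal form: no
first contracted redex: a beta-redex


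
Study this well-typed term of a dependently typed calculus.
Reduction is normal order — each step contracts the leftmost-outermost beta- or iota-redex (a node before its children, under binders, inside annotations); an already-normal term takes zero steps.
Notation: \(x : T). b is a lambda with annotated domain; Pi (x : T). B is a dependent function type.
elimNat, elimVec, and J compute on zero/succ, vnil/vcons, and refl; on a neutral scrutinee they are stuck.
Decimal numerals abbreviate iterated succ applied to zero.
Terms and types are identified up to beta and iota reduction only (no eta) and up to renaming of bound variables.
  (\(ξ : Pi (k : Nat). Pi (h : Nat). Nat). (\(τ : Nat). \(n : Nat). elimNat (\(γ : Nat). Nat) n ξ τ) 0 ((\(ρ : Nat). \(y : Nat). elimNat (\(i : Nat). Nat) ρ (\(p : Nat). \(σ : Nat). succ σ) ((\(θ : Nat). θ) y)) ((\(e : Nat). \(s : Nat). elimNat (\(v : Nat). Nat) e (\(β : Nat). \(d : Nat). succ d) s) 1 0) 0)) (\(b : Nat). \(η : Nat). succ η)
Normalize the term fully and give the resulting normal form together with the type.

reduced normal form:
  1
the term's type:
  Nat
observation: 11 normal-order steps separate the term from its normal form.


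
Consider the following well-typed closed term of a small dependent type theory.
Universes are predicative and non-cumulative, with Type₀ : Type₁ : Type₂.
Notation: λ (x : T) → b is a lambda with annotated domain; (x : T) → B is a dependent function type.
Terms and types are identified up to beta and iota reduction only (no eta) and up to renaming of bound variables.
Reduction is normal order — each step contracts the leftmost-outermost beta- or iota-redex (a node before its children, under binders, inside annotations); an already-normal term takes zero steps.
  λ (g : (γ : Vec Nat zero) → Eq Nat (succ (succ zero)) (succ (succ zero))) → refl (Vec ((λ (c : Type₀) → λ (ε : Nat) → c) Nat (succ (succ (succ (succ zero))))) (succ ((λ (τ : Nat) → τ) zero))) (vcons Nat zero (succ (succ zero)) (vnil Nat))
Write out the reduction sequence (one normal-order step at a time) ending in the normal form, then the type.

normal-order reduction sequence:
  λ (g : (γ : Vec Nat zero) → Eq Nat (succ (succ zero)) (succ (succ zero))) → refl (Vec ((λ (c : Type₀) → λ (ε : Nat) → c) Nat (succ (succ (succ (succ zero))))) (succ ((λ (τ : Nat) → τ) zero))) (vcons Nat zero (succ (succ zero)) (vnil Nat))
  ~> λ (g : (γ : Vec Nat zero) → Eq Nat (succ (succ zero)) (succ (succ zero))) → refl (Vec ((λ (c : Nat) → Nat) (succ (succ (succ (succ zero))))) (succ ((λ (ε : Nat) → ε) zero))) (vcons Nat zero (succ (succ zero)) (vnil Nat))
  ~> λ (g : (γ : Vec Nat zero) → Eq Nat (succ (succ zero)) (succ (succ zero))) → refl (Vec Nat (succ ((λ (c : Nat) → c) zero))) (vcons Nat zero (succ (succ zero)) (vnil Nat))
  ~> λ (g : (γ : Vec Nat zero) → Eq Nat (succ (succ zero)) (succ (succ zero))) → refl (Vec Nat (succ zero)) (vcons Nat zero (succ (succ zero)) (vnil Nat))
the term's type:
  (g : (γ : Vec Nat zero) → Eq Nat (succ (succ zero)) (succ (succ zero))) → Eq (Vec Nat (succ zero)) (vcons Nat zero (succ (succ zero)) (vnil Nat)) (vcons Nat zero (succ (succ zero)) (vnil Nat))


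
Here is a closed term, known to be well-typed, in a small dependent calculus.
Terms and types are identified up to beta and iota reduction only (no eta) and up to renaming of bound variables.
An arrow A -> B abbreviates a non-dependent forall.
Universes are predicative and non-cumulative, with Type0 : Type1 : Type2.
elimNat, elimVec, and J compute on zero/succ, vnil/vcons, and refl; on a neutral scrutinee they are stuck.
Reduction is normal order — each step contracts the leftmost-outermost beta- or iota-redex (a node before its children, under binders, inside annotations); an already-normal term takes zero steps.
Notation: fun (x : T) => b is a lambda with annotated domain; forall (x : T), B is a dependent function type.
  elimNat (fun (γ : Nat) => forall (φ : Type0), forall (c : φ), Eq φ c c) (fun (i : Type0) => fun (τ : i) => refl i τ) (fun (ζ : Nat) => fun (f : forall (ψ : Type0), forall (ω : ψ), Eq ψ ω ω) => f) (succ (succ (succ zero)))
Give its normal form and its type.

normal form:
  fun (γ : Type0) => fun (φ : γ) => refl γ φ
type:
  forall (γ : Type0), forall (φ : γ), Eq γ φ φ


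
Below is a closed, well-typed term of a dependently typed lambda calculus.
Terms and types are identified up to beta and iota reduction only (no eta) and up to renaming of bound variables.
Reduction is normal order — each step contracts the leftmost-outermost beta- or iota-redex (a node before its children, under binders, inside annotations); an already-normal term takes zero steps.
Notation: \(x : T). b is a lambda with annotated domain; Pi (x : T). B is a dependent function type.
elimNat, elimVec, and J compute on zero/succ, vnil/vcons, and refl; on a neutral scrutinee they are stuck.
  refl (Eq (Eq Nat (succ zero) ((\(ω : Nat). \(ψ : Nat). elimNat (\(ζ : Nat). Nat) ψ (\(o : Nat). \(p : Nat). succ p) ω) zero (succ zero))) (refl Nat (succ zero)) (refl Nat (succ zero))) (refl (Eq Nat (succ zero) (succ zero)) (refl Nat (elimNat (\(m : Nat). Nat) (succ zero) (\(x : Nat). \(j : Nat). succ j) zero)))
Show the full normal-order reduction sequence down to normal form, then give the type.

reduction (normal order):
  refl (Eq (Eq Nat (succ zero) ((\(ω : Nat). \(ψ : Nat). elimNat (\(ζ : Nat). Nat) ψ (\(o : Nat). \(p : Nat). succ p) ω) zero (succ zero))) (refl Nat (succ zero)) (refl Nat (succ zero))) (refl (Eq Nat (succ zero) (succ zero)) (refl Nat (elimNat (\(m : Nat). Nat) (succ zero) (\(x : Nat). \(j : Nat). succ j) zero)))
  ~> refl (Eq (Eq Nat (succ zero) ((\(ω : Nat). elimNat (\(ψ : Nat). Nat) ω (\(ζ : Nat). \(o : Nat). succ o) zero) (succ zero))) (refl Nat (succ zero)) (refl Nat (succ zero))) (refl (Eq Nat (succ zero) (succ zero)) (refl Nat (elimNat (\(p : Nat). Nat) (succ zero) (\(m : Nat). \(x : Nat). succ x) zero)))
  ~> refl (Eq (Eq Nat (succ zero) (elimNat (\(ω : Nat). Nat) (succ zero) (\(ψ : Nat). \(ζ : Nat). succ ζ) zero)) (refl Nat (succ zero)) (refl Nat (succ zero))) (refl (Eq Nat (succ zero) (succ zero)) (refl Nat (elimNat (\(o : Nat). Nat) (succ zero) (\(p : Nat). \(m : Nat). succ m) zero)))
  ~> refl (Eq (Eq Nat (succ zero) (succ zero)) (refl Nat (succ zero)) (refl Nat (succ zero))) (refl (Eq Nat (succ zero) (succ zero)) (refl Nat (elimNat (\(ω : Nat). Nat) (succ zero) (\(ψ : Nat). \(ζ : Nat). succ ζ) zero)))
  ~> refl (Eq (Eq Nat (succ zero) (succ zero)) (refl Nat (succ zero)) (refl Nat (succ zero))) (refl (Eq Nat (succ zero) (succ zero)) (refl Nat (succ zero)))
type:
  Eq (Eq (Eq Nat (succ zero) (succ zero)) (refl Nat (succ zero)) (refl Nat (succ zero))) (refl (Eq Nat (succ zero) (succ zero)) (refl Nat (succ zero))) (refl (Eq Nat (succ zero) (succ zero)) (refl Nat (succ zero)))


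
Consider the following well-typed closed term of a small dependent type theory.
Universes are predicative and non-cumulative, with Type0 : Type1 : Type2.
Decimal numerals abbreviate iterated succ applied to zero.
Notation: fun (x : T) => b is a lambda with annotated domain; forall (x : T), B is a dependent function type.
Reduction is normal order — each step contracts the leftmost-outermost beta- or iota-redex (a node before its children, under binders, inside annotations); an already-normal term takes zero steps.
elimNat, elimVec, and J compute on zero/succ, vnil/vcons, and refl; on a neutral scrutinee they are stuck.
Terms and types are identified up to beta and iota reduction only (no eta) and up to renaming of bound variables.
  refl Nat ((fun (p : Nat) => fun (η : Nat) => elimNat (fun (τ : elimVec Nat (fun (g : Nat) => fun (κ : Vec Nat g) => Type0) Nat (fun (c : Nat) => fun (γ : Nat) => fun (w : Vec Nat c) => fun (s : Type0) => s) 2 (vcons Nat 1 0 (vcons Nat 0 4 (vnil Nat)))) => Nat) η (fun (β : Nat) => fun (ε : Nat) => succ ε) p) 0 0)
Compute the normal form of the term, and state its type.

normal form:
  refl Nat 0
inferred type:
  Eq Nat 0 0
observation: normalization takes exactly 3 steps under the normal-order strategy.


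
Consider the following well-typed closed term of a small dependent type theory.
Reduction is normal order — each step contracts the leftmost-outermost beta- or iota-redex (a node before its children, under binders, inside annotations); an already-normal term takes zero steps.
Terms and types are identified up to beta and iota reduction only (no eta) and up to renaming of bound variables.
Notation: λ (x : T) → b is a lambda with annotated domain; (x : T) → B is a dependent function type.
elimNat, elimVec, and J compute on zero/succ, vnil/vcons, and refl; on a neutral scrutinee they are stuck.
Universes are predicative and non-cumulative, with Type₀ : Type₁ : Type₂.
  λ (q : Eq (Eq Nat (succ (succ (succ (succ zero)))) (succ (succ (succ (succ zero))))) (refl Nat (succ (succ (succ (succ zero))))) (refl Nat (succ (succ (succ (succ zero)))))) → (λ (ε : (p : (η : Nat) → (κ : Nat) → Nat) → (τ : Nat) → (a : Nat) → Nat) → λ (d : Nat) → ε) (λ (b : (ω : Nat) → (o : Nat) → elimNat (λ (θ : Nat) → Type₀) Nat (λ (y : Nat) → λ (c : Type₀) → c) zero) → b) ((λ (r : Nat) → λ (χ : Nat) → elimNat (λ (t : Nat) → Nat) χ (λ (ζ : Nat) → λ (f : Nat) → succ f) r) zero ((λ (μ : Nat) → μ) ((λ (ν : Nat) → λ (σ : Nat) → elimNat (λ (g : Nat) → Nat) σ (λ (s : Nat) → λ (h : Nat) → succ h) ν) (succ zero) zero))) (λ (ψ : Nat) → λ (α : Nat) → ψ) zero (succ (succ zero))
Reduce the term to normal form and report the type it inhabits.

normal form:
  λ (q : Eq (Eq Nat (succ (succ (succ (succ zero)))) (succ (succ (succ (succ zero))))) (refl Nat (succ (succ (succ (succ zero))))) (refl Nat (succ (succ (succ (succ zero)))))) → zero
the term's type:
  (q : Eq (Eq Nat (succ (succ (succ (succ zero)))) (succ (succ (succ (succ zero))))) (refl Nat (succ (succ (succ (succ zero))))) (refl Nat (succ (succ (succ (succ zero)))))) → Nat
observation: the leftmost-outermost redex is a beta-redex, and normalization takes 5 steps.


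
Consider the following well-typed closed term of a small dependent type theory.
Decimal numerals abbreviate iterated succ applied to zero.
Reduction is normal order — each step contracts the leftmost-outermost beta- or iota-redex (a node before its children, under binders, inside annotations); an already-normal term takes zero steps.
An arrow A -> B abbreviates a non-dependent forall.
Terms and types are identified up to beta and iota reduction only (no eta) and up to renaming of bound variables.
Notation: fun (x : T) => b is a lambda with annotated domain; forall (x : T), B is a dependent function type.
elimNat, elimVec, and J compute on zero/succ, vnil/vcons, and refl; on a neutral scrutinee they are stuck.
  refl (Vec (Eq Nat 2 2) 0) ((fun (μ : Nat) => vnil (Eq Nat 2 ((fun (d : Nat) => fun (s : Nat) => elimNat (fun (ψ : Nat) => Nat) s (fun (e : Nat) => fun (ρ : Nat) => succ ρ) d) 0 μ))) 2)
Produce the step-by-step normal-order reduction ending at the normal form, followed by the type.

normal-order reduction sequence:
  refl (Vec (Eq Nat 2 2) 0) ((fun (μ : Nat) => vnil (Eq Nat 2 ((fun (d : Nat) => fun (s : Nat) => elimNat (fun (ψ : Nat) => Nat) s (fun (e : Nat) => fun (ρ : Nat) => succ ρ) d) 0 μ))) 2)
  ~> refl (Vec (Eq Nat 2 2) 0) (vnil (Eq Nat 2 ((fun (μ : Nat) => fun (d : Nat) => elimNat (fun (s : Nat) => Nat) d (fun (ψ : Nat) => fun (e : Nat) => succ e) μ) 0 2)))
  ~> refl (Vec (Eq Nat 2 2) 0) (vnil (Eq Nat 2 ((fun (μ : Nat) => elimNat (fun (d : Nat) => Nat) μ (fun (s : Nat) => fun (ψ : Nat) => succ ψ) 0) 2)))
  ~> refl (Vec (Eq Nat 2 2) 0) (vnil (Eq Nat 2 (elimNat (fun (μ : Nat) => Nat) 2 (fun (d : Nat) => fun (s : Nat) => succ s) 0)))
  ~> refl (Vec (Eq Nat 2 2) 0) (vnil (Eq Nat 2 2))
the term's type:
  Eq (Vec (Eq Nat 2 2) 0) (vnil (Eq Nat 2 2)) (vnil (Eq Nat 2 2))


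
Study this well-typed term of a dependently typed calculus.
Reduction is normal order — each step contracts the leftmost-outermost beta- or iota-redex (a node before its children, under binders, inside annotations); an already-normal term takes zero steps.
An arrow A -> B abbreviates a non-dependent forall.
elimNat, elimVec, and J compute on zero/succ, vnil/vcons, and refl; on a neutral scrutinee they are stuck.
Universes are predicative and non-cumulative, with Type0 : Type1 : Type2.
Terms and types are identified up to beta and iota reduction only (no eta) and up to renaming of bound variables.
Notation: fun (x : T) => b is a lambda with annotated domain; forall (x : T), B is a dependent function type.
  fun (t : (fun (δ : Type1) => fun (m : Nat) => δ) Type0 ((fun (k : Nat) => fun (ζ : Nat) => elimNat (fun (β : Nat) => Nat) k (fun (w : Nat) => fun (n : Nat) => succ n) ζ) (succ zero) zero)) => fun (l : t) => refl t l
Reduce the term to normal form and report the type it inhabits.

resulting normal form:
  fun (t : Type0) => fun (δ : t) => refl t δ
type:
  forall (t : Type0), forall (δ : t), Eq t δ δ


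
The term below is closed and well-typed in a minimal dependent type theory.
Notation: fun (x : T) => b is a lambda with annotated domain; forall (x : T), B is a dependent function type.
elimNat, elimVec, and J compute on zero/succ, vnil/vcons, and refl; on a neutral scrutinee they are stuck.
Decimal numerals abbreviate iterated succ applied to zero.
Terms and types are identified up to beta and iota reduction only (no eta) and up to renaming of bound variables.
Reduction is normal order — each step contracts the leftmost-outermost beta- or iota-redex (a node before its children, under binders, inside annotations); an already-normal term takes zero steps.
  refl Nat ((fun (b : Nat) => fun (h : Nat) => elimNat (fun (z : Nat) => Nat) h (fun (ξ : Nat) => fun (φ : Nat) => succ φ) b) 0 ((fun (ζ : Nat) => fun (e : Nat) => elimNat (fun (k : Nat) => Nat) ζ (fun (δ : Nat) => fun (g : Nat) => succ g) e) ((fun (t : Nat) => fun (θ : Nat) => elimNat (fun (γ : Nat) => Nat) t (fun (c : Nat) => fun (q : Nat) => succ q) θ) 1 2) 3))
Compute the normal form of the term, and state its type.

reduced normal form:
  refl Nat 6
the term's type:
  Eq Nat 6 6


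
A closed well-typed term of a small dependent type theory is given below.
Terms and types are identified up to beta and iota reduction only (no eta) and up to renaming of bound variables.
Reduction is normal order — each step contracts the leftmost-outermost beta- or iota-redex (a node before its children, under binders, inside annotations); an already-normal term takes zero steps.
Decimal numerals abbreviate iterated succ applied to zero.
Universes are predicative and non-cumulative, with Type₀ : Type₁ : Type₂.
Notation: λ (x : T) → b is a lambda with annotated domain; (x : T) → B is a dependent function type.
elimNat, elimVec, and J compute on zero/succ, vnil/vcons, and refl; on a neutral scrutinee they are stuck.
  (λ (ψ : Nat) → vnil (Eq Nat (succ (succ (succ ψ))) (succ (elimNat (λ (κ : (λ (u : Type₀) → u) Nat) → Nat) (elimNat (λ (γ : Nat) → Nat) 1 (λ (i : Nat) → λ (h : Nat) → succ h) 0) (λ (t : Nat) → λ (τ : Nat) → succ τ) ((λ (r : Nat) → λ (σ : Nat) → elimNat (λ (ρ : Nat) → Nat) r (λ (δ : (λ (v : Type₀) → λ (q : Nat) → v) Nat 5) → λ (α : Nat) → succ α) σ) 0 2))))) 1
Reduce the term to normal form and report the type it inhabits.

normal form:
  vnil (Eq Nat 4 4)
inferred type:
  Vec (Eq Nat 4 4) 0


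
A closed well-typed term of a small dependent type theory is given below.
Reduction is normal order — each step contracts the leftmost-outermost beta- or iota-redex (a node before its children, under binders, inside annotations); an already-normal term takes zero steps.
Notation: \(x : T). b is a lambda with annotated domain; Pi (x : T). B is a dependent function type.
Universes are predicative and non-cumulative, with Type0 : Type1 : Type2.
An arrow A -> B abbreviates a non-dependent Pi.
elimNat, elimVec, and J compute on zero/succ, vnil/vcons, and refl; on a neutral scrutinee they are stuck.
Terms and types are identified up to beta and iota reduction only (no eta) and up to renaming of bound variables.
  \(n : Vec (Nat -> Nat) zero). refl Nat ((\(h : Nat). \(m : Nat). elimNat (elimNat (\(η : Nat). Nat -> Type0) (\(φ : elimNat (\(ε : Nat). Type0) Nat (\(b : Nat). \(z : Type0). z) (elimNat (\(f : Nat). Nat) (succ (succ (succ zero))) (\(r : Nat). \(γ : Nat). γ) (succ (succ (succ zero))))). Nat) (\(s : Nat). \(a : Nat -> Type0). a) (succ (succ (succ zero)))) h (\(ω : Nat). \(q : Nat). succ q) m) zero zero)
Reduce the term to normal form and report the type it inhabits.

resulting normal form:
  \(n : Vec (Nat -> Nat) zero). refl Nat zero
type:
  Vec (Nat -> Nat) zero -> Eq Nat zero zero
observation: the leftmost-outermost redex is a beta-redex, and normalization takes 3 steps.


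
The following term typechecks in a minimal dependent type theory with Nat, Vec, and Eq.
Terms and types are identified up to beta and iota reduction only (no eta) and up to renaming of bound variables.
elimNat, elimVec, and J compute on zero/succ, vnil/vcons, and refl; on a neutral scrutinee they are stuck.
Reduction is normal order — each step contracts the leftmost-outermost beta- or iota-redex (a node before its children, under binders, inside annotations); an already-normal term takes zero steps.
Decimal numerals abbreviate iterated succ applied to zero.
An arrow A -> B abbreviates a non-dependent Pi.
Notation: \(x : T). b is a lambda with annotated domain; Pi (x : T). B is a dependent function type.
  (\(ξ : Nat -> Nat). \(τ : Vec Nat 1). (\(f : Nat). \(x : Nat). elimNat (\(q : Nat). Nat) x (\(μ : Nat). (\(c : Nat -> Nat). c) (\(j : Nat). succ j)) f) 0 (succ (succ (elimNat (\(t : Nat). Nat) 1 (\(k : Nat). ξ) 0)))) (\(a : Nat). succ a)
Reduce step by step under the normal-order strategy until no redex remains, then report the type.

normal-order reduction:
  (\(ξ : Nat -> Nat). \(τ : Vec Nat 1). (\(f : Nat). \(x : Nat). elimNat (\(q : Nat). Nat) x (\(μ : Nat). (\(c : Nat -> Nat). c) (\(j : Nat). succ j)) f) 0 (succ (succ (elimNat (\(t : Nat). Nat) 1 (\(k : Nat). ξ) 0)))) (\(a : Nat). succ a)
  ~> \(ξ : Vec Nat 1). (\(τ : Nat). \(f : Nat). elimNat (\(x : Nat). Nat) f (\(q : Nat). (\(μ : Nat -> Nat). μ) (\(c : Nat). succ c)) τ) 0 (succ (succ (elimNat (\(j : Nat). Nat) 1 (\(t : Nat). \(k : Nat). succ k) 0)))
  ~> \(ξ : Vec Nat 1). (\(τ : Nat). elimNat (\(f : Nat). Nat) τ (\(x : Nat). (\(q : Nat -> Nat). q) (\(μ : Nat). succ μ)) 0) (succ (succ (elimNat (\(c : Nat). Nat) 1 (\(j : Nat). \(t : Nat). succ t) 0)))
  ~> \(ξ : Vec Nat 1). elimNat (\(τ : Nat). Nat) (succ (succ (elimNat (\(f : Nat). Nat) 1 (\(x : Nat). \(q : Nat). succ q) 0))) (\(μ : Nat). (\(c : Nat -> Nat). c) (\(j : Nat). succ j)) 0
  ~> \(ξ : Vec Nat 1). succ (succ (elimNat (\(τ : Nat). Nat) 1 (\(f : Nat). \(x : Nat). succ x) 0))
  ~> \(ξ : Vec Nat 1). 3
the term's type:
  Vec Nat 1 -> Nat


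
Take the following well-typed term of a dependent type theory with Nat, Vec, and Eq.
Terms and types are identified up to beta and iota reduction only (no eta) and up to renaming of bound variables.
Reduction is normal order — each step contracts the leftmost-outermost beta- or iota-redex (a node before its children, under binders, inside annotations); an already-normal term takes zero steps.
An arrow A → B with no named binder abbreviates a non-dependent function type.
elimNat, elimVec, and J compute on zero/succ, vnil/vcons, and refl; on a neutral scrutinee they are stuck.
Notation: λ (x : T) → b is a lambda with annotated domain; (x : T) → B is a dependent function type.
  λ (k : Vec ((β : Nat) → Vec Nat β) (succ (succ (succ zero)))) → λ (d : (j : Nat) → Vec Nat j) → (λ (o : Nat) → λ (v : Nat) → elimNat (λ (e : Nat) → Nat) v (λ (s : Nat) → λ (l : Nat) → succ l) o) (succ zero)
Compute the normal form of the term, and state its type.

resulting normal form:
  λ (k : Vec ((β : Nat) → Vec Nat β) (succ (succ (succ zero)))) → λ (d : (j : Nat) → Vec Nat j) → λ (o : Nat) → succ o
the term's type:
  Vec ((k : Nat) → Vec Nat k) (succ (succ (succ zero))) → ((β : Nat) → Vec Nat β) → Nat → Nat
observation: the leftmost-outermost redex is a beta-redex, and normalization takes 5 steps.


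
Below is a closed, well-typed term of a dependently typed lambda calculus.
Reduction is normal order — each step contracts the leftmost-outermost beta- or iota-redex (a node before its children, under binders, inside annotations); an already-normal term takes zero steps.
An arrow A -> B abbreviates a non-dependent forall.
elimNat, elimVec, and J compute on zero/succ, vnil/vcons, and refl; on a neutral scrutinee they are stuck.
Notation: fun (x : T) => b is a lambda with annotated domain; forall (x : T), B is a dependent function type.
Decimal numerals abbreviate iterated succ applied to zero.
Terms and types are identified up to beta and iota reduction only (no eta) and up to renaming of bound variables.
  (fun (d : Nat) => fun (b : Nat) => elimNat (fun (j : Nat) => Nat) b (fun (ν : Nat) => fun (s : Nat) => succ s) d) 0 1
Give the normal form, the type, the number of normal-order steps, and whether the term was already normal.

normal form:
  1
inferred type:
  Nat
reduction steps (normal order): 3
already normal: no
first redex: a beta-redex


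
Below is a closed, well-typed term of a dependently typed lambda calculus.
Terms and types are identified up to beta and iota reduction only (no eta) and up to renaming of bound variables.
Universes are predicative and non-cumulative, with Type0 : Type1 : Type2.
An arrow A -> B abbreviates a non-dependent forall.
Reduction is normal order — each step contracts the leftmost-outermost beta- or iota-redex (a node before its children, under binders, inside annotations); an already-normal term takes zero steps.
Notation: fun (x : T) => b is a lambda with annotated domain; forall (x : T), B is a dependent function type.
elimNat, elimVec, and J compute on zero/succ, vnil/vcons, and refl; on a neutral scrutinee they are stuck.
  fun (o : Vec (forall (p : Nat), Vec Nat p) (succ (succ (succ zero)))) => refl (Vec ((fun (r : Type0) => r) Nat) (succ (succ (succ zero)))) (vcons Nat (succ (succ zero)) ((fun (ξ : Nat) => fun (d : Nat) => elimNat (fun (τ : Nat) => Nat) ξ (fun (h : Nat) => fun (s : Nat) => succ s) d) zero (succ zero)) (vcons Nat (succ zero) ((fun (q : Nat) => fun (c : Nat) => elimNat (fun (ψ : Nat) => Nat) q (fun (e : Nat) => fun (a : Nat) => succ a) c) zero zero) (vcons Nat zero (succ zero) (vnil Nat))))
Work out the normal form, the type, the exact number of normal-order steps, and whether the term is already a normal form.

reduced normal form:
  fun (o : Vec (forall (p : Nat), Vec Nat p) (succ (succ (succ zero)))) => refl (Vec Nat (succ (succ (succ zero)))) (vcons Nat (succ (succ zero)) (succ zero) (vcons Nat (succ zero) zero (vcons Nat zero (succ zero) (vnil Nat))))
type:
  Vec (forall (o : Nat), Vec Nat o) (succ (succ (succ zero))) -> Eq (Vec Nat (succ (succ (succ zero)))) (vcons Nat (succ (succ zero)) (succ zero) (vcons Nat (succ zero) zero (vcons Nat zero (succ zero) (vnil Nat)))) (vcons Nat (succ (succ zero)) (succ zero) (vcons Nat (succ zero) zero (vcons Nat zero (succ zero) (vnil Nat))))
reduction steps (normal order): 10
started in normal form: no
first redex: a beta-redex
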